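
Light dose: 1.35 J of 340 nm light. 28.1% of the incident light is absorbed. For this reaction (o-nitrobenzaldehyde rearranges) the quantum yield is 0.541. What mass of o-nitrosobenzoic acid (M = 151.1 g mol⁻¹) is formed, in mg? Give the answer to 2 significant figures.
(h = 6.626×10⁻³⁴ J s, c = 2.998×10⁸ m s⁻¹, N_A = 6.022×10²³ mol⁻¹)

0.088 mg

Photon energy at 340 nm: hc/λ = (6.626×10⁻³⁴)(2.998×10⁸)/(340×10⁻⁹) = 5.843×10⁻¹⁹ J.
Photons incident: 1.35 / 5.843×10⁻¹⁹ = 2.310×10¹⁸, i.e. 2.310×10¹⁸/6.022×10²³ = 3.836×10⁻⁶ mol.
Photons absorbed: 0.281 × 3.836×10⁻⁶ = 1.078×10⁻⁶ mol.
Product: Φ × n_abs = 0.541 × 1.078×10⁻⁶ = 5.832×10⁻⁷ mol.
Mass: 5.832×10⁻⁷ × 151.1 = 8.812×10⁻⁵ g = 0.088 mg.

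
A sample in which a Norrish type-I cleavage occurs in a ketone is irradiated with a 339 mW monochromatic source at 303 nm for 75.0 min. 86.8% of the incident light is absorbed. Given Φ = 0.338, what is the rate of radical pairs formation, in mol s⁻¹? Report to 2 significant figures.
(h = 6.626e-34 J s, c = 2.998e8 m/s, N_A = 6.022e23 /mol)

2.5e-7 mol s⁻¹

Photon energy at 303 nm: hc/λ = (6.626e-34)(2.998e8)/(303e-9) = 6.556e-19 J.
Energy delivered: (339 mW)(4500 s) = 1526 J.
Photons incident: 1526 / 6.556e-19 = 2.328e21, i.e. 2.328e21/6.022e23 = 0.003866 mol.
Photons absorbed: 0.868 × 0.003866 = 0.003356 mol.
Product formed: 0.338 × 0.003356 = 0.001134 mol.
Rate: 0.001134 / 4500 s = 2.5e-7 mol s⁻¹.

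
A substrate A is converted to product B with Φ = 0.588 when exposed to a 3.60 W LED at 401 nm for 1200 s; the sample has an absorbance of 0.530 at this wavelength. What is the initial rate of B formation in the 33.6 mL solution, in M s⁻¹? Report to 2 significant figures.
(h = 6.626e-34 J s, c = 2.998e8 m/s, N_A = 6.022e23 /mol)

1.5e-4 M s⁻¹

Photon energy at 401 nm: hc/λ = (6.626e-34)(2.998e8)/(401e-9) = 4.954e-19 J.
Energy delivered: (3.60 W)(1200 s) = 4320 J.
Photons incident: 4320 / 4.954e-19 = 8.720e21, i.e. 8.720e21/6.022e23 = 0.01448 mol.
Fraction absorbed: 1 − 10^(−0.530) = 0.7049.
Photons absorbed: 0.7049 × 0.01448 = 0.01021 mol.
Product formed: 0.588 × 0.01021 = 0.006003 mol.
Rate: 0.006003 mol / (1200 s × 0.0336 L) = 1.5e-4 M s⁻¹.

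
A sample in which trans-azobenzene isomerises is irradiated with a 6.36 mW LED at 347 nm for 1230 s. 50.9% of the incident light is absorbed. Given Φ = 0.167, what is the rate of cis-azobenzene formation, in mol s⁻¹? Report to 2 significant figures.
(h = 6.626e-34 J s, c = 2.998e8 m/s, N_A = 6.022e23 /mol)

Photon energy at 347 nm: hc/λ = (6.626e-34)(2.998e8)/(347e-9) = 5.725e-19 J.
Energy delivered: (6.36 mW)(1230 s) = 7.823 J.
Photons incident: 7.823 / 5.725e-19 = 1.366e19, i.e. 1.366e19/6.022e23 = 2.268e-5 mol.
Photons absorbed: 0.509 × 2.268e-5 = 1.154e-5 mol.
Product formed: 0.167 × 1.154e-5 = 1.927e-6 mol.
Rate: 1.927e-6 / 1230 s = 1.6e-9 mol s⁻¹.

1.6e-9 mol s⁻¹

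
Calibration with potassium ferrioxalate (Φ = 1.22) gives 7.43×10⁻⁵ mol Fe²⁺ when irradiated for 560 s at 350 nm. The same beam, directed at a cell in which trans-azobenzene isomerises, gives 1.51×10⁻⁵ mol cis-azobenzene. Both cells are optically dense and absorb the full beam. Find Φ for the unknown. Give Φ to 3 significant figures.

Photons absorbed by the actinometer: 7.43×10⁻⁵ / 1.22 = 6.090×10⁻⁵ mol.
Φ(unknown) = 1.51×10⁻⁵ / 6.090×10⁻⁵ = 0.248.

Φ = 0.248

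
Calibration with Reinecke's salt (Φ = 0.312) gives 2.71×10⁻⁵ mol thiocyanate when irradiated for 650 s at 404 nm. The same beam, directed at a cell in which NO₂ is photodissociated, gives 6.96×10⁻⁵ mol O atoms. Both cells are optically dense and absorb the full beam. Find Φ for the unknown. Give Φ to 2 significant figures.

Photons absorbed by the actinometer: 2.71×10⁻⁵ / 0.312 = 8.686×10⁻⁵ mol.
Φ(unknown) = 6.96×10⁻⁵ / 8.686×10⁻⁵ = 0.80.

Φ = 0.80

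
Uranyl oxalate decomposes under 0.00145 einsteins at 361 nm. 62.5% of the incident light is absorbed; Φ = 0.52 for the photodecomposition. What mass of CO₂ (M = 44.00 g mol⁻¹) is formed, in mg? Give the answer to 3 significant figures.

Photons absorbed: 0.625 × 0.00145 = 9.062e-4 mol.
Product: Φ × n_abs = 0.52 × 9.062e-4 = 4.712e-4 mol.
Mass: 4.712e-4 × 44.00 = 0.02073 g = 20.7 mg.

20.7 mg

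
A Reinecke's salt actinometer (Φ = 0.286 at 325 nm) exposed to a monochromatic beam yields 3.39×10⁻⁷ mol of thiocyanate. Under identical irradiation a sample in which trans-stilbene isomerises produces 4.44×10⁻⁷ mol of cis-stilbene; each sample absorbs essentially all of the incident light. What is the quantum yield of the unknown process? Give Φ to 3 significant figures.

Photons absorbed by the actinometer: 3.39×10⁻⁷ / 0.286 = 1.185×10⁻⁶ mol.
Φ(unknown) = 4.44×10⁻⁷ / 1.185×10⁻⁶ = 0.375.

Φ = 0.375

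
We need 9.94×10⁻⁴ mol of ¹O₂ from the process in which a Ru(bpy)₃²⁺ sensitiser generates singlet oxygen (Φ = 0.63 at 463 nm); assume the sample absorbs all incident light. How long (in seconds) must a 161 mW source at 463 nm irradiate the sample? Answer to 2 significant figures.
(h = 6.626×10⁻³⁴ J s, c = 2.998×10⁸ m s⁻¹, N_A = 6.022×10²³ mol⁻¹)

Photons that must be absorbed: 9.94×10⁻⁴ / 0.63 = 0.001578 mol.
Photon energy: hc/λ = 4.290×10⁻¹⁹ J; per mole, 2.583×10⁵ J mol⁻¹.
Energy required: 0.001578 × 2.583×10⁵ = 407.6 J.
Time: 407.6 J / 0.161 W = 2500 s.

t ≈ 2500 s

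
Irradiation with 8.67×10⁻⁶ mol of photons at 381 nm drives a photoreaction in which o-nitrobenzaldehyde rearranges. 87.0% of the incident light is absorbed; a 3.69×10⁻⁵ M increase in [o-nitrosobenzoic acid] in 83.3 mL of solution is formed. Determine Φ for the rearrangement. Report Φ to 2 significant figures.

Product: (3.69×10⁻⁵ M)(0.0833 L) = 3.074×10⁻⁶ mol.
Photons absorbed: 0.870 × 8.67×10⁻⁶ = 7.543×10⁻⁶ mol.
Φ = 3.074×10⁻⁶ mol / 7.543×10⁻⁶ mol photons = 0.41.

Φ = 0.41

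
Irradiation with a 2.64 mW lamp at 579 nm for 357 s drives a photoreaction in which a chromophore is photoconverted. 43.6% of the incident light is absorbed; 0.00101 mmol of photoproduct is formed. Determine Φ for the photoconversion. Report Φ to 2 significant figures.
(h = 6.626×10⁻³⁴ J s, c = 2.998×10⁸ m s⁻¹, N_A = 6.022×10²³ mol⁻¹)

Product: 0.00101 mmol = 1.01×10⁻⁶ mol.
Photon energy at 579 nm: hc/λ = (6.626×10⁻³⁴)(2.998×10⁸)/(579×10⁻⁹) = 3.431×10⁻¹⁹ J.
Energy delivered: (2.64 mW)(357 s) = 0.9425 J.
Photons incident: 0.9425 / 3.431×10⁻¹⁹ = 2.747×10¹⁸, i.e. 2.747×10¹⁸/6.022×10²³ = 4.562×10⁻⁶ mol.
Photons absorbed: 0.436 × 4.562×10⁻⁶ = 1.989×10⁻⁶ mol.
Φ = 1.01×10⁻⁶ mol / 1.989×10⁻⁶ mol photons = 0.51.

Φ = 0.51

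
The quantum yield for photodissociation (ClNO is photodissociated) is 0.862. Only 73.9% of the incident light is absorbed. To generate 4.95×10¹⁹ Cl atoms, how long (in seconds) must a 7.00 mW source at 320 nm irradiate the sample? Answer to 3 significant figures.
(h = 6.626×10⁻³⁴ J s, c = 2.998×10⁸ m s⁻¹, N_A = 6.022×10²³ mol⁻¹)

t ≈ 6890 s

Product: 4.95×10¹⁹ / 6.022×10²³ = 8.220×10⁻⁵ mol.
Photons that must be absorbed: 8.220×10⁻⁵ / 0.862 = 9.536×10⁻⁵ mol.
Incident photons needed: 9.536×10⁻⁵ / 0.739 = 1.290×10⁻⁴ mol.
Photon energy: hc/λ = 6.208×10⁻¹⁹ J; per mole, 3.738×10⁵ J mol⁻¹.
Energy required: 1.290×10⁻⁴ × 3.738×10⁵ = 48.22 J.
Time: 48.22 J / 0.007 W = 6890 s.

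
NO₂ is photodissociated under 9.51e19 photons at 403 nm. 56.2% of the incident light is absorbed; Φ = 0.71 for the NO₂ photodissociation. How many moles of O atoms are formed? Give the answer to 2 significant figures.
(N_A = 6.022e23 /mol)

6.3e-5 mol

Moles of photons: 9.51e19 / 6.022e23 = 1.579e-4 mol.
Photons absorbed: 0.562 × 1.579e-4 = 8.874e-5 mol.
Product: Φ × n_abs = 0.71 × 8.874e-5 = 6.301e-5 mol.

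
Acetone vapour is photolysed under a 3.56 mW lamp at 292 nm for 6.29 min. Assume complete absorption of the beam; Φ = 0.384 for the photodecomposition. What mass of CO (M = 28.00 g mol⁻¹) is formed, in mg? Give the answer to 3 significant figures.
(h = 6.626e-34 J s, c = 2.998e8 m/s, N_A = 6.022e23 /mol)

Photon energy at 292 nm: hc/λ = (6.626e-34)(2.998e8)/(292e-9) = 6.803e-19 J.
Energy delivered: (3.56 mW)(377.4 s) = 1.344 J.
Photons incident: 1.344 / 6.803e-19 = 1.976e18, i.e. 1.976e18/6.022e23 = 3.281e-6 mol.
Product: Φ × n_abs = 0.384 × 3.281e-6 = 1.260e-6 mol.
Mass: 1.260e-6 × 28.00 = 3.528e-5 g = 0.0353 mg.

0.0353 mg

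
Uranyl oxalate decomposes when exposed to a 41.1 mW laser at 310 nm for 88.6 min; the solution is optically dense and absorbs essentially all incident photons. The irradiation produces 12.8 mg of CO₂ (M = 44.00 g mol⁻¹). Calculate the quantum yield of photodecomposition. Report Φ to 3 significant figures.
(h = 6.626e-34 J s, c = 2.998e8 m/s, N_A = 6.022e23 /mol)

Product: 12.8 mg / 44.00 g mol⁻¹ = 2.909e-4 mol.
Photon energy at 310 nm: hc/λ = (6.626e-34)(2.998e8)/(310e-9) = 6.408e-19 J.
Energy delivered: (41.1 mW)(5316 s) = 218.5 J.
Photons incident: 218.5 / 6.408e-19 = 3.410e20, i.e. 3.410e20/6.022e23 = 5.663e-4 mol.
Φ = 2.909e-4 mol / 5.663e-4 mol photons = 0.514.

Φ = 0.514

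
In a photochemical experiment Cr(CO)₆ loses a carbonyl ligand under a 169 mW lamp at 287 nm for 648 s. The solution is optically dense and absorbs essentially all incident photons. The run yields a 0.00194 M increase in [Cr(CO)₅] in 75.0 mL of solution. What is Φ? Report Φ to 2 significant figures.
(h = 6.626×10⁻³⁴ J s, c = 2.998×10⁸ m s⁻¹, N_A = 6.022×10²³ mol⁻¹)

Product: (0.00194 M)(0.075 L) = 1.455×10⁻⁴ mol.
Photon energy at 287 nm: hc/λ = (6.626×10⁻³⁴)(2.998×10⁸)/(287×10⁻⁹) = 6.922×10⁻¹⁹ J.
Energy delivered: (169 mW)(648 s) = 109.5 J.
Photons incident: 109.5 / 6.922×10⁻¹⁹ = 1.582×10²⁰, i.e. 1.582×10²⁰/6.022×10²³ = 2.627×10⁻⁴ mol.
Φ = 1.455×10⁻⁴ mol / 2.627×10⁻⁴ mol photons = 0.55.

Φ = 0.55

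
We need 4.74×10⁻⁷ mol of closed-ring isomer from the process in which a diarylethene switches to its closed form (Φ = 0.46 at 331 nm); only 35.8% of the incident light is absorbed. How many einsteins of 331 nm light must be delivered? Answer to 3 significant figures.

2.88×10⁻⁶ einstein

Photons that must be absorbed: 4.74×10⁻⁷ / 0.46 = 1.030×10⁻⁶ mol.
Incident photons needed: 1.030×10⁻⁶ / 0.358 = 2.877×10⁻⁶ mol.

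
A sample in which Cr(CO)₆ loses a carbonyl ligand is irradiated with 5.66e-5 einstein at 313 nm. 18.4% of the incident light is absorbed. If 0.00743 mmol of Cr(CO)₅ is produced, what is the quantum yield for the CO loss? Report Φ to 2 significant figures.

Φ = 0.71

Product: 0.00743 mmol = 7.43e-6 mol.
Photons absorbed: 0.184 × 5.66e-5 = 1.041e-5 mol.
Φ = 7.43e-6 mol / 1.041e-5 mol photons = 0.71.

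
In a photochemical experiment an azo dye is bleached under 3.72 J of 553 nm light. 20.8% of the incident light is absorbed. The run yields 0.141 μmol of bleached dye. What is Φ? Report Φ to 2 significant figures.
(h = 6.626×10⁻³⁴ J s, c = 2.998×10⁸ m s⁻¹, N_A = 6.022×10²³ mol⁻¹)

Φ = 0.039

Product: 0.141 μmol = 1.41×10⁻⁷ mol.
Photon energy at 553 nm: hc/λ = (6.626×10⁻³⁴)(2.998×10⁸)/(553×10⁻⁹) = 3.592×10⁻¹⁹ J.
Photons incident: 3.72 / 3.592×10⁻¹⁹ = 1.036×10¹⁹, i.e. 1.036×10¹⁹/6.022×10²³ = 1.720×10⁻⁵ mol.
Photons absorbed: 0.208 × 1.720×10⁻⁵ = 3.578×10⁻⁶ mol.
Φ = 1.41×10⁻⁷ mol / 3.578×10⁻⁶ mol photons = 0.039.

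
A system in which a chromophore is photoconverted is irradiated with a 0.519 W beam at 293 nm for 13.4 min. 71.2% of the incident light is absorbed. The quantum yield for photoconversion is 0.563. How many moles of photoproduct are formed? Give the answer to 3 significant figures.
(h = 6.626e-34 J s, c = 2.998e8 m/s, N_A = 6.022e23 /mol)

4.10e-4 mol

Photon energy at 293 nm: hc/λ = (6.626e-34)(2.998e8)/(293e-9) = 6.780e-19 J.
Energy delivered: (0.519 W)(804 s) = 417.3 J.
Photons incident: 417.3 / 6.780e-19 = 6.155e20, i.e. 6.155e20/6.022e23 = 0.001022 mol.
Photons absorbed: 0.712 × 0.001022 = 7.277e-4 mol.
Product: Φ × n_abs = 0.563 × 7.277e-4 = 4.097e-4 mol.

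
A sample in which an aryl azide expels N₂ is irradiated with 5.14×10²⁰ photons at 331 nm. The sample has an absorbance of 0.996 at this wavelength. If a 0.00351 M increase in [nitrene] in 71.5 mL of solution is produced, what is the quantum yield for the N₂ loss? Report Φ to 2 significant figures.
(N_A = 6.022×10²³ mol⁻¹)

Product: (0.00351 M)(0.0715 L) = 2.510×10⁻⁴ mol.
Moles of photons: 5.14×10²⁰ / 6.022×10²³ = 8.535×10⁻⁴ mol.
Fraction absorbed: 1 − 10^(−0.996) = 0.8991.
Photons absorbed: 0.8991 × 8.535×10⁻⁴ = 7.674×10⁻⁴ mol.
Φ = 2.510×10⁻⁴ mol / 7.674×10⁻⁴ mol photons = 0.33.

Φ = 0.33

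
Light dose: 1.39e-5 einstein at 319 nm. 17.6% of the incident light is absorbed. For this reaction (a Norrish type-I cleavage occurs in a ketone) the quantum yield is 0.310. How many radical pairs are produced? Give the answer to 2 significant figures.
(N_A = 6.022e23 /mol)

4.6e17 radical pairs

Photons absorbed: 0.176 × 1.39e-5 = 2.446e-6 mol.
Product: Φ × n_abs = 0.310 × 2.446e-6 = 7.583e-7 mol.
As a count: 7.583e-7 × 6.022e23 = 4.6e17.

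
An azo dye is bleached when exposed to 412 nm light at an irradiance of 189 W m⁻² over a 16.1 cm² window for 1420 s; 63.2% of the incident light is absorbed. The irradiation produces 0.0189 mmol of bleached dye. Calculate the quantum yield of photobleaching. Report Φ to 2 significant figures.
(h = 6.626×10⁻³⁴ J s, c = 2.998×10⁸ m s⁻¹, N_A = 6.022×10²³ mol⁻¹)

Φ = 0.020

Product: 0.0189 mmol = 1.89×10⁻⁵ mol.
Photon energy at 412 nm: hc/λ = (6.626×10⁻³⁴)(2.998×10⁸)/(412×10⁻⁹) = 4.822×10⁻¹⁹ J.
Energy delivered: (189 W m⁻²)(16.1×10⁻⁴ m²)(1420 s) = 432.1 J.
Photons incident: 432.1 / 4.822×10⁻¹⁹ = 8.961×10²⁰, i.e. 8.961×10²⁰/6.022×10²³ = 0.001488 mol.
Photons absorbed: 0.632 × 0.001488 = 9.404×10⁻⁴ mol.
Φ = 1.89×10⁻⁵ mol / 9.404×10⁻⁴ mol photons = 0.020.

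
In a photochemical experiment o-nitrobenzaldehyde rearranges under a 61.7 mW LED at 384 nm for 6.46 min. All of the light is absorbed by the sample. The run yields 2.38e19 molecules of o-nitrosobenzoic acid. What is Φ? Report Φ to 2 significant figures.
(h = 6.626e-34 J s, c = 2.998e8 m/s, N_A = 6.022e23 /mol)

Φ = 0.51

Product: 2.38e19 / 6.022e23 = 3.952e-5 mol.
Photon energy at 384 nm: hc/λ = (6.626e-34)(2.998e8)/(384e-9) = 5.173e-19 J.
Energy delivered: (61.7 mW)(387.6 s) = 23.91 J.
Photons incident: 23.91 / 5.173e-19 = 4.622e19, i.e. 4.622e19/6.022e23 = 7.675e-5 mol.
Φ = 3.952e-5 mol / 7.675e-5 mol photons = 0.51.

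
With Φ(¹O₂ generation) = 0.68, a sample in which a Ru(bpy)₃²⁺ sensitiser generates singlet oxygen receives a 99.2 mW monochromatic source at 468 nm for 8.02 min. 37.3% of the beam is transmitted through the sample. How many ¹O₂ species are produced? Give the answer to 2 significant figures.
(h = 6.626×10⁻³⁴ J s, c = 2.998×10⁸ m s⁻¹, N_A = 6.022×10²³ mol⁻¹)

Photon energy at 468 nm: hc/λ = (6.626×10⁻³⁴)(2.998×10⁸)/(468×10⁻⁹) = 4.245×10⁻¹⁹ J.
Energy delivered: (99.2 mW)(481.2 s) = 47.74 J.
Photons incident: 47.74 / 4.245×10⁻¹⁹ = 1.125×10²⁰, i.e. 1.125×10²⁰/6.022×10²³ = 1.868×10⁻⁴ mol.
Fraction absorbed: 1 − 37.3/100 = 0.6270.
Photons absorbed: 0.6270 × 1.868×10⁻⁴ = 1.171×10⁻⁴ mol.
Product: Φ × n_abs = 0.68 × 1.171×10⁻⁴ = 7.963×10⁻⁵ mol.
As a count: 7.963×10⁻⁵ × 6.022×10²³ = 4.8×10¹⁹.

4.8×10¹⁹ species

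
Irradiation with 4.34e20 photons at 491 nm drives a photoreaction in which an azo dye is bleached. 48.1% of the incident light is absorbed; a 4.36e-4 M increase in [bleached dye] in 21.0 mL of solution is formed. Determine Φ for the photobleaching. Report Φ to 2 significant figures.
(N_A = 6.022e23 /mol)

Φ = 0.026

Product: (4.36e-4 M)(0.021 L) = 9.156e-6 mol.
Moles of photons: 4.34e20 / 6.022e23 = 7.207e-4 mol.
Photons absorbed: 0.481 × 7.207e-4 = 3.467e-4 mol.
Φ = 9.156e-6 mol / 3.467e-4 mol photons = 0.026.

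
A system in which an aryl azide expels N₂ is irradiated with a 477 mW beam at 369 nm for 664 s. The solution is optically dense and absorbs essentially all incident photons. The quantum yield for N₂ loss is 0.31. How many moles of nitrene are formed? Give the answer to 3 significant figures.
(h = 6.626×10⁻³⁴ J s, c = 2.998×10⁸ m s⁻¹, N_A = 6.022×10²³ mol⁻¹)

Photon energy at 369 nm: hc/λ = (6.626×10⁻³⁴)(2.998×10⁸)/(369×10⁻⁹) = 5.383×10⁻¹⁹ J.
Energy delivered: (477 mW)(664 s) = 316.7 J.
Photons incident: 316.7 / 5.383×10⁻¹⁹ = 5.883×10²⁰, i.e. 5.883×10²⁰/6.022×10²³ = 9.769×10⁻⁴ mol.
Product: Φ × n_abs = 0.31 × 9.769×10⁻⁴ = 3.028×10⁻⁴ mol.

3.03×10⁻⁴ mol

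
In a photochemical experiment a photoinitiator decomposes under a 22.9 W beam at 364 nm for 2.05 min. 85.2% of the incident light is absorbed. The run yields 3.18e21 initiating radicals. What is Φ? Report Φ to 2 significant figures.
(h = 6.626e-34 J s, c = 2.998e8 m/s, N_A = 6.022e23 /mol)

Φ = 0.72

Product: 3.18e21 / 6.022e23 = 0.005281 mol.
Photon energy at 364 nm: hc/λ = (6.626e-34)(2.998e8)/(364e-9) = 5.457e-19 J.
Energy delivered: (22.9 W)(123 s) = 2817 J.
Photons incident: 2817 / 5.457e-19 = 5.162e21, i.e. 5.162e21/6.022e23 = 0.008572 mol.
Photons absorbed: 0.852 × 0.008572 = 0.007303 mol.
Φ = 0.005281 mol / 0.007303 mol photons = 0.72.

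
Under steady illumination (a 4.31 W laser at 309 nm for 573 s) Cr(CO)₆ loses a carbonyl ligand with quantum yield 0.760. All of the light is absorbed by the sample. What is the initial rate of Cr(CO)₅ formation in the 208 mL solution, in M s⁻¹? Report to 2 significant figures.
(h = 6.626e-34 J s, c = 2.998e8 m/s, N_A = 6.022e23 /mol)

4.1e-5 M s⁻¹

Photon energy at 309 nm: hc/λ = (6.626e-34)(2.998e8)/(309e-9) = 6.429e-19 J.
Energy delivered: (4.31 W)(573 s) = 2470 J.
Photons incident: 2470 / 6.429e-19 = 3.842e21, i.e. 3.842e21/6.022e23 = 0.006380 mol.
Product formed: 0.760 × 0.006380 = 0.004849 mol.
Rate: 0.004849 mol / (573 s × 0.208 L) = 4.1e-5 M s⁻¹.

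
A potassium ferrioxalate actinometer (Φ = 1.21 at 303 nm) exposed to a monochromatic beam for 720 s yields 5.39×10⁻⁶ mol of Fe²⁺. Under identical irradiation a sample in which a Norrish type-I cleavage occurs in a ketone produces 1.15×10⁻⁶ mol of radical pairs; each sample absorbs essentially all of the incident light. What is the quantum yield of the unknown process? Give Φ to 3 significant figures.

Photons absorbed by the actinometer: 5.39×10⁻⁶ / 1.21 = 4.455×10⁻⁶ mol.
Φ(unknown) = 1.15×10⁻⁶ / 4.455×10⁻⁶ = 0.258.

Φ = 0.258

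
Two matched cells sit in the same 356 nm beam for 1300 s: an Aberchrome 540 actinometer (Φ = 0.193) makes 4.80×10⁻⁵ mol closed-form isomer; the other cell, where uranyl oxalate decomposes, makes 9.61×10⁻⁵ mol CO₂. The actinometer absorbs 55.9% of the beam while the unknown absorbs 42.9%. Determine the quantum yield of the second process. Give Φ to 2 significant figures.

Φ = 0.50

Photons absorbed by the actinometer: 4.80×10⁻⁵ / 0.193 = 2.487×10⁻⁴ mol.
Incident flux: 2.487×10⁻⁴ / 0.559 = 4.449×10⁻⁴ einstein.
Absorbed by unknown: 0.429 × 4.449×10⁻⁴ = 1.909×10⁻⁴ mol.
Φ(unknown) = 9.61×10⁻⁵ / 1.909×10⁻⁴ = 0.50.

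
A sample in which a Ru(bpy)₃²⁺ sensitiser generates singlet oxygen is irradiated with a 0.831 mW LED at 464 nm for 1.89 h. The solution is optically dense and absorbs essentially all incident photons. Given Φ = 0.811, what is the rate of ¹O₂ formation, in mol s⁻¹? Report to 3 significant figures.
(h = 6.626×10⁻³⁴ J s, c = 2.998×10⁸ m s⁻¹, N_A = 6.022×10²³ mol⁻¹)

Photon energy at 464 nm: hc/λ = (6.626×10⁻³⁴)(2.998×10⁸)/(464×10⁻⁹) = 4.281×10⁻¹⁹ J.
Energy delivered: (0.831 mW)(6804 s) = 5.654 J.
Photons incident: 5.654 / 4.281×10⁻¹⁹ = 1.321×10¹⁹, i.e. 1.321×10¹⁹/6.022×10²³ = 2.194×10⁻⁵ mol.
Product formed: 0.811 × 2.194×10⁻⁵ = 1.779×10⁻⁵ mol.
Rate: 1.779×10⁻⁵ / 6804 s = 2.61×10⁻⁹ mol s⁻¹.

2.61×10⁻⁹ mol s⁻¹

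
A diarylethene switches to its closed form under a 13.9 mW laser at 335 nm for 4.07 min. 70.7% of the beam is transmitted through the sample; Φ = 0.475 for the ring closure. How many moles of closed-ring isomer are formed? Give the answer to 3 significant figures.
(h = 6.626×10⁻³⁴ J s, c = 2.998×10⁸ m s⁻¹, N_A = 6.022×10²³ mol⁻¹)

1.32×10⁻⁶ mol

Photon energy at 335 nm: hc/λ = (6.626×10⁻³⁴)(2.998×10⁸)/(335×10⁻⁹) = 5.930×10⁻¹⁹ J.
Energy delivered: (13.9 mW)(244.2 s) = 3.394 J.
Photons incident: 3.394 / 5.930×10⁻¹⁹ = 5.723×10¹⁸, i.e. 5.723×10¹⁸/6.022×10²³ = 9.503×10⁻⁶ mol.
Fraction absorbed: 1 − 70.7/100 = 0.2930.
Photons absorbed: 0.2930 × 9.503×10⁻⁶ = 2.784×10⁻⁶ mol.
Product: Φ × n_abs = 0.475 × 2.784×10⁻⁶ = 1.322×10⁻⁶ mol.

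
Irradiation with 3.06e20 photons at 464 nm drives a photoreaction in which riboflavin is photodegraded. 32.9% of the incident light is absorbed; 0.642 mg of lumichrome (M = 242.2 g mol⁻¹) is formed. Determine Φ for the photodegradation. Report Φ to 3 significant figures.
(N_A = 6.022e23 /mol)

Φ = 0.0159

Product: 0.642 mg / 242.2 g mol⁻¹ = 2.651e-6 mol.
Moles of photons: 3.06e20 / 6.022e23 = 5.081e-4 mol.
Photons absorbed: 0.329 × 5.081e-4 = 1.672e-4 mol.
Φ = 2.651e-6 mol / 1.672e-4 mol photons = 0.0159.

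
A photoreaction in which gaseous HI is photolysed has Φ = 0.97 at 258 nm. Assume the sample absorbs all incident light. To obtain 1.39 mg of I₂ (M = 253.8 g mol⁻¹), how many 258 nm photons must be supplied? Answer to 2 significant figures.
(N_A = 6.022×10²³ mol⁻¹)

Product: 1.39 mg / 253.8 g mol⁻¹ = 5.477×10⁻⁶ mol.
Photons that must be absorbed: 5.477×10⁻⁶ / 0.97 = 5.646×10⁻⁶ mol.
Photon count: 5.646×10⁻⁶ × 6.022×10²³ = 3.4×10¹⁸.

3.4×10¹⁸ photons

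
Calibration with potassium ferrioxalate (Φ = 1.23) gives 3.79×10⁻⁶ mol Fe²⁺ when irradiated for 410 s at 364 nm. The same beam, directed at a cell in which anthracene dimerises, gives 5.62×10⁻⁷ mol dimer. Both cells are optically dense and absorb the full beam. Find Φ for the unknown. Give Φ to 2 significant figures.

Φ = 0.18

Photons absorbed by the actinometer: 3.79×10⁻⁶ / 1.23 = 3.081×10⁻⁶ mol.
Φ(unknown) = 5.62×10⁻⁷ / 3.081×10⁻⁶ = 0.18.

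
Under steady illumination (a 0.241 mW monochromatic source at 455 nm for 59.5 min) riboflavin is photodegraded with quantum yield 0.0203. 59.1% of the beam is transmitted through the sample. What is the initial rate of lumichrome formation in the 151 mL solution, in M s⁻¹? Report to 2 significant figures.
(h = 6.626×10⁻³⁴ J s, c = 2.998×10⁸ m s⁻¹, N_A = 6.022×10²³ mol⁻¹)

Photon energy at 455 nm: hc/λ = (6.626×10⁻³⁴)(2.998×10⁸)/(455×10⁻⁹) = 4.366×10⁻¹⁹ J.
Energy delivered: (0.241 mW)(3570 s) = 0.8604 J.
Photons incident: 0.8604 / 4.366×10⁻¹⁹ = 1.971×10¹⁸, i.e. 1.971×10¹⁸/6.022×10²³ = 3.273×10⁻⁶ mol.
Fraction absorbed: 1 − 59.1/100 = 0.4090.
Photons absorbed: 0.4090 × 3.273×10⁻⁶ = 1.339×10⁻⁶ mol.
Product formed: 0.0203 × 1.339×10⁻⁶ = 2.718×10⁻⁸ mol.
Rate: 2.718×10⁻⁸ mol / (3570 s × 0.151 L) = 5.0×10⁻¹¹ M s⁻¹.

5.0×10⁻¹¹ M s⁻¹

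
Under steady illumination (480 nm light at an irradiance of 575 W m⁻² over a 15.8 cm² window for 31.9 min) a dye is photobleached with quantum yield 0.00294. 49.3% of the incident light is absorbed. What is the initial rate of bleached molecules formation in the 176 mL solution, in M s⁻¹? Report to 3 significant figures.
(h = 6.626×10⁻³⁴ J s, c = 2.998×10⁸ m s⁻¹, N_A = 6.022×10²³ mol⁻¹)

3.00×10⁻⁸ M s⁻¹

Photon energy at 480 nm: hc/λ = (6.626×10⁻³⁴)(2.998×10⁸)/(480×10⁻⁹) = 4.138×10⁻¹⁹ J.
Energy delivered: (575 W m⁻²)(15.8×10⁻⁴ m²)(1914 s) = 1739 J.
Photons incident: 1739 / 4.138×10⁻¹⁹ = 4.203×10²¹, i.e. 4.203×10²¹/6.022×10²³ = 0.006979 mol.
Photons absorbed: 0.493 × 0.006979 = 0.003441 mol.
Product formed: 0.00294 × 0.003441 = 1.012×10⁻⁵ mol.
Rate: 1.012×10⁻⁵ mol / (1914 s × 0.176 L) = 3.00×10⁻⁸ M s⁻¹.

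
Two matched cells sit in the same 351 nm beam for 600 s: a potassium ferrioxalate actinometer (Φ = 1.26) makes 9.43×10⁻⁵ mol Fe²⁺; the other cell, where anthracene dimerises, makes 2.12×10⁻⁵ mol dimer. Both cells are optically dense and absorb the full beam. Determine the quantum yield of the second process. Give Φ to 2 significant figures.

Photons absorbed by the actinometer: 9.43×10⁻⁵ / 1.26 = 7.484×10⁻⁵ mol.
Φ(unknown) = 2.12×10⁻⁵ / 7.484×10⁻⁵ = 0.28.

Φ = 0.28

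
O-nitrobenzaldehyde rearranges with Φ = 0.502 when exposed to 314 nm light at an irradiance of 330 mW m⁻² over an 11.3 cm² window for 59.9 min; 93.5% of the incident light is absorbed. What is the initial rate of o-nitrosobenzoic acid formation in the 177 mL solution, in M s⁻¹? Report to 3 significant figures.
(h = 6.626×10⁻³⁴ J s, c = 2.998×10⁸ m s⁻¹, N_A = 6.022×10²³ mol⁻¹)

Photon energy at 314 nm: hc/λ = (6.626×10⁻³⁴)(2.998×10⁸)/(314×10⁻⁹) = 6.326×10⁻¹⁹ J.
Energy delivered: (330 mW m⁻²)(11.3×10⁻⁴ m²)(3594 s) = 1.340 J.
Photons incident: 1.340 / 6.326×10⁻¹⁹ = 2.118×10¹⁸, i.e. 2.118×10¹⁸/6.022×10²³ = 3.517×10⁻⁶ mol.
Photons absorbed: 0.935 × 3.517×10⁻⁶ = 3.288×10⁻⁶ mol.
Product formed: 0.502 × 3.288×10⁻⁶ = 1.651×10⁻⁶ mol.
Rate: 1.651×10⁻⁶ mol / (3594 s × 0.177 L) = 2.60×10⁻⁹ M s⁻¹.

2.60×10⁻⁹ M s⁻¹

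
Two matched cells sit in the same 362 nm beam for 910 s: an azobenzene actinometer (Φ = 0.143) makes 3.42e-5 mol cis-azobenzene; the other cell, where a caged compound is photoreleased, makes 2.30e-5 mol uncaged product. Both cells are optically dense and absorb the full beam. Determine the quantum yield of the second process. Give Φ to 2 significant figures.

Photons absorbed by the actinometer: 3.42e-5 / 0.143 = 2.392e-4 mol.
Φ(unknown) = 2.30e-5 / 2.392e-4 = 0.096.

Φ = 0.096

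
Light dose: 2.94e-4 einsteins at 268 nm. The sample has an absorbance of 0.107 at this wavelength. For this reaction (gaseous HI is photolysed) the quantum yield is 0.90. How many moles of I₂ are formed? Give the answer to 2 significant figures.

Fraction absorbed: 1 − 10^(−0.107) = 0.2184.
Photons absorbed: 0.2184 × 2.94e-4 = 6.421e-5 mol.
Product: Φ × n_abs = 0.90 × 6.421e-5 = 5.779e-5 mol.

5.8e-5 mol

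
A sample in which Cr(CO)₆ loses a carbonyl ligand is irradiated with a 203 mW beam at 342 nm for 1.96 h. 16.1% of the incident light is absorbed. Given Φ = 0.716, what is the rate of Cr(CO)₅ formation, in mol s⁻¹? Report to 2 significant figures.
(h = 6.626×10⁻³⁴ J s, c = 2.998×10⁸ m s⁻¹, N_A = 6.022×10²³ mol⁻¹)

Photon energy at 342 nm: hc/λ = (6.626×10⁻³⁴)(2.998×10⁸)/(342×10⁻⁹) = 5.808×10⁻¹⁹ J.
Energy delivered: (203 mW)(7056 s) = 1432 J.
Photons incident: 1432 / 5.808×10⁻¹⁹ = 2.466×10²¹, i.e. 2.466×10²¹/6.022×10²³ = 0.004095 mol.
Photons absorbed: 0.161 × 0.004095 = 6.593×10⁻⁴ mol.
Product formed: 0.716 × 6.593×10⁻⁴ = 4.721×10⁻⁴ mol.
Rate: 4.721×10⁻⁴ / 7056 s = 6.7×10⁻⁸ mol s⁻¹.

6.7×10⁻⁸ mol s⁻¹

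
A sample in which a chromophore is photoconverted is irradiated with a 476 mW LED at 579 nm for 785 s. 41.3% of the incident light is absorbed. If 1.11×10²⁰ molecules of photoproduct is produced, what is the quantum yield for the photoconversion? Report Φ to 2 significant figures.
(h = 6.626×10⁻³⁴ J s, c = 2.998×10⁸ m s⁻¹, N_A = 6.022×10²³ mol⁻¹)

Product: 1.11×10²⁰ / 6.022×10²³ = 1.843×10⁻⁴ mol.
Photon energy at 579 nm: hc/λ = (6.626×10⁻³⁴)(2.998×10⁸)/(579×10⁻⁹) = 3.431×10⁻¹⁹ J.
Energy delivered: (476 mW)(785 s) = 373.7 J.
Photons incident: 373.7 / 3.431×10⁻¹⁹ = 1.089×10²¹, i.e. 1.089×10²¹/6.022×10²³ = 0.001808 mol.
Photons absorbed: 0.413 × 0.001808 = 7.467×10⁻⁴ mol.
Φ = 1.843×10⁻⁴ mol / 7.467×10⁻⁴ mol photons = 0.25.

Φ = 0.25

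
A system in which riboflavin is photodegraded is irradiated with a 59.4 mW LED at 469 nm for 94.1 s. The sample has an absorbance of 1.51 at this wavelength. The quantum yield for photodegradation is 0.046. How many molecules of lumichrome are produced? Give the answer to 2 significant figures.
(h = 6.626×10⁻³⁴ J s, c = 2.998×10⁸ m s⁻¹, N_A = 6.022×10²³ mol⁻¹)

5.9×10¹⁷ molecules

Photon energy at 469 nm: hc/λ = (6.626×10⁻³⁴)(2.998×10⁸)/(469×10⁻⁹) = 4.236×10⁻¹⁹ J.
Energy delivered: (59.4 mW)(94.1 s) = 5.590 J.
Photons incident: 5.590 / 4.236×10⁻¹⁹ = 1.320×10¹⁹, i.e. 1.320×10¹⁹/6.022×10²³ = 2.192×10⁻⁵ mol.
Fraction absorbed: 1 − 10^(−1.51) = 0.9691.
Photons absorbed: 0.9691 × 2.192×10⁻⁵ = 2.124×10⁻⁵ mol.
Product: Φ × n_abs = 0.046 × 2.124×10⁻⁵ = 9.770×10⁻⁷ mol.
As a count: 9.770×10⁻⁷ × 6.022×10²³ = 5.9×10¹⁷.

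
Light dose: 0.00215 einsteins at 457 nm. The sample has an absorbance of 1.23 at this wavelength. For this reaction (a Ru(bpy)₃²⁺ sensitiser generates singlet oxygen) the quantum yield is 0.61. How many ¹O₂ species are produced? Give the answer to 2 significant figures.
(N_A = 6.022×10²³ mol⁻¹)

7.4×10²⁰ species

Fraction absorbed: 1 − 10^(−1.23) = 0.9411.
Photons absorbed: 0.9411 × 0.00215 = 0.002023 mol.
Product: Φ × n_abs = 0.61 × 0.002023 = 0.001234 mol.
As a count: 0.001234 × 6.022×10²³ = 7.4×10²⁰.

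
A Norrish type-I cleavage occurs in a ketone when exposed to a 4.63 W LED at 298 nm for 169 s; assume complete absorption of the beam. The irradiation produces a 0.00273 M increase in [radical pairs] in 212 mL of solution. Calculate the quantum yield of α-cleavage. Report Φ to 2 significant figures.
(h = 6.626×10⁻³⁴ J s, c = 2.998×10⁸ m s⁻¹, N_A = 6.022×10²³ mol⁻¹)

Product: (0.00273 M)(0.212 L) = 5.788×10⁻⁴ mol.
Photon energy at 298 nm: hc/λ = (6.626×10⁻³⁴)(2.998×10⁸)/(298×10⁻⁹) = 6.666×10⁻¹⁹ J.
Energy delivered: (4.63 W)(169 s) = 782.5 J.
Photons incident: 782.5 / 6.666×10⁻¹⁹ = 1.174×10²¹, i.e. 1.174×10²¹/6.022×10²³ = 0.001950 mol.
Φ = 5.788×10⁻⁴ mol / 0.001950 mol photons = 0.30.

Φ = 0.30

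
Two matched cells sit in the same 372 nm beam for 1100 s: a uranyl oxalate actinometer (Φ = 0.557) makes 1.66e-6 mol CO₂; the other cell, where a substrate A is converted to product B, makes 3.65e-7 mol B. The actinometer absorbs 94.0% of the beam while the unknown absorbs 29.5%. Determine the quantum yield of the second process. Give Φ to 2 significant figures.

Photons absorbed by the actinometer: 1.66e-6 / 0.557 = 2.980e-6 mol.
Incident flux: 2.980e-6 / 0.940 = 3.170e-6 einstein.
Absorbed by unknown: 0.295 × 3.170e-6 = 9.352e-7 mol.
Φ(unknown) = 3.65e-7 / 9.352e-7 = 0.39.

Φ = 0.39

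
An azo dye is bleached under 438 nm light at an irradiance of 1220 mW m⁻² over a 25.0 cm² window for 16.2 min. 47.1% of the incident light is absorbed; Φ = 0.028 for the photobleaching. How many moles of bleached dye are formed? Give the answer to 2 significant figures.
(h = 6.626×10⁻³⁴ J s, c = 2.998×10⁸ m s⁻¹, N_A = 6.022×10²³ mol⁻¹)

Photon energy at 438 nm: hc/λ = (6.626×10⁻³⁴)(2.998×10⁸)/(438×10⁻⁹) = 4.535×10⁻¹⁹ J.
Energy delivered: (1220 mW m⁻²)(25.0×10⁻⁴ m²)(972 s) = 2.965 J.
Photons incident: 2.965 / 4.535×10⁻¹⁹ = 6.538×10¹⁸, i.e. 6.538×10¹⁸/6.022×10²³ = 1.086×10⁻⁵ mol.
Photons absorbed: 0.471 × 1.086×10⁻⁵ = 5.115×10⁻⁶ mol.
Product: Φ × n_abs = 0.028 × 5.115×10⁻⁶ = 1.432×10⁻⁷ mol.

1.4×10⁻⁷ mol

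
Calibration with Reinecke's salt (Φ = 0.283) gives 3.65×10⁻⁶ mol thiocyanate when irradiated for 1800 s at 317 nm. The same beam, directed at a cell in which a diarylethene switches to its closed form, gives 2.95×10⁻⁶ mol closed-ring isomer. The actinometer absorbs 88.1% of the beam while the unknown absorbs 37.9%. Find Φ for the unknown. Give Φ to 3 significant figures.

Photons absorbed by the actinometer: 3.65×10⁻⁶ / 0.283 = 1.290×10⁻⁵ mol.
Incident flux: 1.290×10⁻⁵ / 0.881 = 1.464×10⁻⁵ einstein.
Absorbed by unknown: 0.379 × 1.464×10⁻⁵ = 5.549×10⁻⁶ mol.
Φ(unknown) = 2.95×10⁻⁶ / 5.549×10⁻⁶ = 0.532.

Φ = 0.532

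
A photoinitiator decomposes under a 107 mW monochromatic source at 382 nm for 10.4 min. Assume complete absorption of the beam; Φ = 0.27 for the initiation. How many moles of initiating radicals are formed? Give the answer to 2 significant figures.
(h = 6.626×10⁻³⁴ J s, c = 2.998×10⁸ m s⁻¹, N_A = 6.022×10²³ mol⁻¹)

Photon energy at 382 nm: hc/λ = (6.626×10⁻³⁴)(2.998×10⁸)/(382×10⁻⁹) = 5.200×10⁻¹⁹ J.
Energy delivered: (107 mW)(624 s) = 66.77 J.
Photons incident: 66.77 / 5.200×10⁻¹⁹ = 1.284×10²⁰, i.e. 1.284×10²⁰/6.022×10²³ = 2.132×10⁻⁴ mol.
Product: Φ × n_abs = 0.27 × 2.132×10⁻⁴ = 5.756×10⁻⁵ mol.

5.8×10⁻⁵ mol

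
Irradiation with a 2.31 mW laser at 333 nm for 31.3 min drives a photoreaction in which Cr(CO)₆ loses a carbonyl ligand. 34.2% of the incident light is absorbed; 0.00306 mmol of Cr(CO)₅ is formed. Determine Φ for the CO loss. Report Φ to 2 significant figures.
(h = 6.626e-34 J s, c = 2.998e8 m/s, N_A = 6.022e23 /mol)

Product: 0.00306 mmol = 3.06e-6 mol.
Photon energy at 333 nm: hc/λ = (6.626e-34)(2.998e8)/(333e-9) = 5.965e-19 J.
Energy delivered: (2.31 mW)(1878 s) = 4.338 J.
Photons incident: 4.338 / 5.965e-19 = 7.272e18, i.e. 7.272e18/6.022e23 = 1.208e-5 mol.
Photons absorbed: 0.342 × 1.208e-5 = 4.131e-6 mol.
Φ = 3.06e-6 mol / 4.131e-6 mol photons = 0.74.

Φ = 0.74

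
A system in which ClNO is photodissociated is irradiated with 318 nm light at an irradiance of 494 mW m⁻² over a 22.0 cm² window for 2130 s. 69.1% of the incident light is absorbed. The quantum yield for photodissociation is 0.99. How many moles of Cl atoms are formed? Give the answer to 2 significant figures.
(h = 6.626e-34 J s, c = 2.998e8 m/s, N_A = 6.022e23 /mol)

4.2e-6 mol

Photon energy at 318 nm: hc/λ = (6.626e-34)(2.998e8)/(318e-9) = 6.247e-19 J.
Energy delivered: (494 mW m⁻²)(22.0e-4 m²)(2130 s) = 2.315 J.
Photons incident: 2.315 / 6.247e-19 = 3.706e18, i.e. 3.706e18/6.022e23 = 6.154e-6 mol.
Photons absorbed: 0.691 × 6.154e-6 = 4.252e-6 mol.
Product: Φ × n_abs = 0.99 × 4.252e-6 = 4.209e-6 mol.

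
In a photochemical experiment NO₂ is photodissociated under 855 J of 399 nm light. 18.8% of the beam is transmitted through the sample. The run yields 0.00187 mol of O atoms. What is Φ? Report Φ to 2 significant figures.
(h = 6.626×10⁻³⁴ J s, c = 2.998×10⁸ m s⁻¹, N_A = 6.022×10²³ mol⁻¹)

Φ = 0.81

Photon energy at 399 nm: hc/λ = (6.626×10⁻³⁴)(2.998×10⁸)/(399×10⁻⁹) = 4.979×10⁻¹⁹ J.
Photons incident: 855 / 4.979×10⁻¹⁹ = 1.717×10²¹, i.e. 1.717×10²¹/6.022×10²³ = 0.002851 mol.
Fraction absorbed: 1 − 18.8/100 = 0.8120.
Photons absorbed: 0.8120 × 0.002851 = 0.002315 mol.
Φ = 0.00187 mol / 0.002315 mol photons = 0.81.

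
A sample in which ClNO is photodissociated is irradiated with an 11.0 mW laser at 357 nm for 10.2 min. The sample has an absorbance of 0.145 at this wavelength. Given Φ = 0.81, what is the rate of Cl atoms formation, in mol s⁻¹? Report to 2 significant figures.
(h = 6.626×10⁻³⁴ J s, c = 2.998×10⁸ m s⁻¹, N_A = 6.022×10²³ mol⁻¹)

7.5×10⁻⁹ mol s⁻¹

Photon energy at 357 nm: hc/λ = (6.626×10⁻³⁴)(2.998×10⁸)/(357×10⁻⁹) = 5.564×10⁻¹⁹ J.
Energy delivered: (11.0 mW)(612 s) = 6.732 J.
Photons incident: 6.732 / 5.564×10⁻¹⁹ = 1.210×10¹⁹, i.e. 1.210×10¹⁹/6.022×10²³ = 2.009×10⁻⁵ mol.
Fraction absorbed: 1 − 10^(−0.145) = 0.2839.
Photons absorbed: 0.2839 × 2.009×10⁻⁵ = 5.704×10⁻⁶ mol.
Product formed: 0.81 × 5.704×10⁻⁶ = 4.620×10⁻⁶ mol.
Rate: 4.620×10⁻⁶ / 612 s = 7.5×10⁻⁹ mol s⁻¹.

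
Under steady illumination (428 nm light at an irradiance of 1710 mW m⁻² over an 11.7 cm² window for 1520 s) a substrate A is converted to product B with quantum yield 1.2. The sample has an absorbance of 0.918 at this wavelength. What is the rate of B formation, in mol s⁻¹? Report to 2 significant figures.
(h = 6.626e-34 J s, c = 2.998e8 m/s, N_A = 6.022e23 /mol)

Photon energy at 428 nm: hc/λ = (6.626e-34)(2.998e8)/(428e-9) = 4.641e-19 J.
Energy delivered: (1710 mW m⁻²)(11.7e-4 m²)(1520 s) = 3.041 J.
Photons incident: 3.041 / 4.641e-19 = 6.552e18, i.e. 6.552e18/6.022e23 = 1.088e-5 mol.
Fraction absorbed: 1 − 10^(−0.918) = 0.8792.
Photons absorbed: 0.8792 × 1.088e-5 = 9.566e-6 mol.
Product formed: 1.2 × 9.566e-6 = 1.148e-5 mol.
Rate: 1.148e-5 / 1520 s = 7.6e-9 mol s⁻¹.

7.6e-9 mol s⁻¹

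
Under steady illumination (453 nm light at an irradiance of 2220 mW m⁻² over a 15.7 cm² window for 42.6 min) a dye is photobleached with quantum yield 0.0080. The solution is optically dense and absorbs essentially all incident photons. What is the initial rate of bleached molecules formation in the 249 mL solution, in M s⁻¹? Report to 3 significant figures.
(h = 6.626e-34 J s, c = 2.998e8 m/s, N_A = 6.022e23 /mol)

Photon energy at 453 nm: hc/λ = (6.626e-34)(2.998e8)/(453e-9) = 4.385e-19 J.
Energy delivered: (2220 mW m⁻²)(15.7e-4 m²)(2556 s) = 8.909 J.
Photons incident: 8.909 / 4.385e-19 = 2.032e19, i.e. 2.032e19/6.022e23 = 3.374e-5 mol.
Product formed: 0.0080 × 3.374e-5 = 2.699e-7 mol.
Rate: 2.699e-7 mol / (2556 s × 0.249 L) = 4.24e-10 M s⁻¹.

4.24e-10 M s⁻¹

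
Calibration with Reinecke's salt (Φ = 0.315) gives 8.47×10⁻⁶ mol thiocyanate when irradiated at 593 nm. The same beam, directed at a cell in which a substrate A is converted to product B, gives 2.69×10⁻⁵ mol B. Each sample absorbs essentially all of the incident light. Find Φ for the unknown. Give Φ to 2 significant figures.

Photons absorbed by the actinometer: 8.47×10⁻⁶ / 0.315 = 2.689×10⁻⁵ mol.
Φ(unknown) = 2.69×10⁻⁵ / 2.689×10⁻⁵ = 1.0.

Φ = 1.0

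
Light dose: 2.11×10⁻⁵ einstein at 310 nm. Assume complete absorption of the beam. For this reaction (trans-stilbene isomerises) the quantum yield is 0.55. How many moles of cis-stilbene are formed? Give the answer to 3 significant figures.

1.16×10⁻⁵ mol

Product: Φ × n_abs = 0.55 × 2.11×10⁻⁵ = 1.161×10⁻⁵ mol.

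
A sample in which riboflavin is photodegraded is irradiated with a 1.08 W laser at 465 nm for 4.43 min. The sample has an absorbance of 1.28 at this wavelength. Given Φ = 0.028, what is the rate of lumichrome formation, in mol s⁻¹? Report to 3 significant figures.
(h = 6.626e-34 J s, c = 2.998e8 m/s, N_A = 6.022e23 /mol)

1.11e-7 mol s⁻¹

Photon energy at 465 nm: hc/λ = (6.626e-34)(2.998e8)/(465e-9) = 4.272e-19 J.
Energy delivered: (1.08 W)(265.8 s) = 287.1 J.
Photons incident: 287.1 / 4.272e-19 = 6.721e20, i.e. 6.721e20/6.022e23 = 0.001116 mol.
Fraction absorbed: 1 − 10^(−1.28) = 0.9475.
Photons absorbed: 0.9475 × 0.001116 = 0.001057 mol.
Product formed: 0.028 × 0.001057 = 2.960e-5 mol.
Rate: 2.960e-5 / 265.8 s = 1.11e-7 mol s⁻¹.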